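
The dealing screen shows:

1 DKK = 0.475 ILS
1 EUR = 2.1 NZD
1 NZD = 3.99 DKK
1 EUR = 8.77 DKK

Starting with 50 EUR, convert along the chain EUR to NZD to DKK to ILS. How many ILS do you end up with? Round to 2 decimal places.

199.00

50 EUR × 2.1 = 105 NZD
105 NZD × 3.99 = 418.95 DKK
418.95 DKK × 0.475 = 199.00125 ILS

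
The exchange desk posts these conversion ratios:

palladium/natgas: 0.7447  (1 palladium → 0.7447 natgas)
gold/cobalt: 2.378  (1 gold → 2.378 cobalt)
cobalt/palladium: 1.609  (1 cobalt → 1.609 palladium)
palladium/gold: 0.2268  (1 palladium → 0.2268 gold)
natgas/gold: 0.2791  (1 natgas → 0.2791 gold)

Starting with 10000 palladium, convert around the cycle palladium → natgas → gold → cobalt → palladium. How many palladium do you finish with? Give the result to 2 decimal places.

7952.60

10000 palladium × 0.7447 = 7447 natgas
7447 natgas × 0.2791 = 2078.4577 gold
2078.4577 gold × 2.378 = 4942.5724106 cobalt
4942.5724106 cobalt × 1.609 = 7952.5990086554 palladium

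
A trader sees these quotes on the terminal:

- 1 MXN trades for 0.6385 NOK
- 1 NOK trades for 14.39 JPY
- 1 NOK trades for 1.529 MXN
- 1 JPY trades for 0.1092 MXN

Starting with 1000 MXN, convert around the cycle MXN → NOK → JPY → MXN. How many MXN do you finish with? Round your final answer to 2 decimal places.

1003.33

1000 MXN × 0.6385 = 638.5 NOK
638.5 NOK × 14.39 = 9188.015 JPY
9188.015 JPY × 0.1092 = 1003.331238 MXN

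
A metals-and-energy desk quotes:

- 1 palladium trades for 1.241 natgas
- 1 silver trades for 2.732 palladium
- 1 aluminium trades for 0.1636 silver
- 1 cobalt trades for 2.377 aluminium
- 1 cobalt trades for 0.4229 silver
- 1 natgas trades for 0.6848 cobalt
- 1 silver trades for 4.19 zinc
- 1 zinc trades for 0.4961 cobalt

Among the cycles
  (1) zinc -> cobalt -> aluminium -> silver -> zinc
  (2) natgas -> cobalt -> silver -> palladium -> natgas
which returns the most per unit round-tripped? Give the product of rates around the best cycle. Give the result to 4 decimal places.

(1) 0.4961 × 2.377 × 0.1636 × 4.19 = 0.80834
(2) 0.6848 × 0.4229 × 2.732 × 1.241 = 0.98187
Highest is cycle (2) at 0.9819 (≤1, no arbitrage).

0.9819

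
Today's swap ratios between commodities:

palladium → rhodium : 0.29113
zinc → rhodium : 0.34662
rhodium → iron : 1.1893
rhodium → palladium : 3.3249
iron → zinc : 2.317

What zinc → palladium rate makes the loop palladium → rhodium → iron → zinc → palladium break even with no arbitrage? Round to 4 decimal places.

Known legs of the cycle: 0.29113 × 1.1893 × 2.317 = 0.802240186153
For no arbitrage the full-cycle product must be 1, so the missing rate is 1 / 0.802240186153 ≈ 1.246509.

1.2465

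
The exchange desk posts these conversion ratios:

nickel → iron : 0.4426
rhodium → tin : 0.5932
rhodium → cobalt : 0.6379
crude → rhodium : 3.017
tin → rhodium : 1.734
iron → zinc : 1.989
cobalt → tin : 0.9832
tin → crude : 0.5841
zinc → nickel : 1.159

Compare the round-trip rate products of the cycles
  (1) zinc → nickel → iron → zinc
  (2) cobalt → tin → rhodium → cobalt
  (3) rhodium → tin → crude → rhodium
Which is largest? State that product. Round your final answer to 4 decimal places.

1.0875

(1) 1.159 × 0.4426 × 1.989 = 1.02030
(2) 0.9832 × 1.734 × 0.6379 = 1.08754
(3) 0.5932 × 0.5841 × 3.017 = 1.04535
Highest is cycle (2) at 1.0875 (>1, arbitrage).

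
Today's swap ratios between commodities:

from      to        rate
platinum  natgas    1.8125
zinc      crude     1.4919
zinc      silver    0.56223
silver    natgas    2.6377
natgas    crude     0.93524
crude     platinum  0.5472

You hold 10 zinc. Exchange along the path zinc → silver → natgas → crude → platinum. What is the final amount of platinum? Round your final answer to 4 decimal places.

10 zinc × 0.56223 = 5.6223 silver
5.6223 silver × 2.6377 = 14.82994071 natgas
14.82994071 natgas × 0.93524 = 13.8695537496204 crude
13.8695537496204 crude × 0.5472 = 7.58941981179228288 platinum

7.5894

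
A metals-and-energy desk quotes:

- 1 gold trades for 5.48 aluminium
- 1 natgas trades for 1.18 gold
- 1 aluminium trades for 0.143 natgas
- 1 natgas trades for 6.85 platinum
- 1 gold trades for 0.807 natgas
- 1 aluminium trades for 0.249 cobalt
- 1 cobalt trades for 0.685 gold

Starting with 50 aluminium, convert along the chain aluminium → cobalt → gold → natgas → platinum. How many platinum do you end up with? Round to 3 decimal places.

50 aluminium × 0.249 = 12.45 cobalt
12.45 cobalt × 0.685 = 8.52825 gold
8.52825 gold × 0.807 = 6.88229775 natgas
6.88229775 natgas × 6.85 = 47.1437395875 platinum

47.144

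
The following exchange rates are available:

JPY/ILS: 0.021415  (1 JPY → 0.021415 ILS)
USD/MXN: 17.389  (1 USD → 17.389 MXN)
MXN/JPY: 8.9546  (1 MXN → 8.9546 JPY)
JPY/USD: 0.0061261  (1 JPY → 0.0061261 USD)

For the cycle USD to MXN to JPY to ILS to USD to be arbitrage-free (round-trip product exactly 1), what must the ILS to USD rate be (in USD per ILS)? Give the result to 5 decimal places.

0.29989

Known legs of the cycle: 17.389 × 8.9546 × 0.021415 = 3.334562616251
For no arbitrage the full-cycle product must be 1, so the missing rate is 1 / 3.334562616251 ≈ 0.2998894.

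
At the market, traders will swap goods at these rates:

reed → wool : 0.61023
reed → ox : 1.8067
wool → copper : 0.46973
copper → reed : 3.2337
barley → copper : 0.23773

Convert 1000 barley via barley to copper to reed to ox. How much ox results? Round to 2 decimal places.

1388.90

1000 barley × 0.23773 = 237.73 copper
237.73 copper × 3.2337 = 768.747501 reed
768.747501 reed × 1.8067 = 1388.8961100567 ox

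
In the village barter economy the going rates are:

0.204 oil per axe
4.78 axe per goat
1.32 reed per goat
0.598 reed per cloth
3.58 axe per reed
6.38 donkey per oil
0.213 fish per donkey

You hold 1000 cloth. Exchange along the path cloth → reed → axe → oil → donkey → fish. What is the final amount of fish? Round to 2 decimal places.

1000 cloth × 0.598 = 598 reed
598 reed × 3.58 = 2140.84 axe
2140.84 axe × 0.204 = 436.73136 oil
436.73136 oil × 6.38 = 2786.3460768 donkey
2786.3460768 donkey × 0.213 = 593.4917143584 fish

593.49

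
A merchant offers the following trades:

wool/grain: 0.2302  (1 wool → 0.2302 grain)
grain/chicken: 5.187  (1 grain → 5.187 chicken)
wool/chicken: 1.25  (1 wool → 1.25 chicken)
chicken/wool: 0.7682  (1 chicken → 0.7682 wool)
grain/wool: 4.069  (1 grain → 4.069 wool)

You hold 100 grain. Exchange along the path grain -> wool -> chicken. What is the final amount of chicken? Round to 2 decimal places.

508.63

100 grain × 4.069 = 406.9 wool
406.9 wool × 1.25 = 508.625 chicken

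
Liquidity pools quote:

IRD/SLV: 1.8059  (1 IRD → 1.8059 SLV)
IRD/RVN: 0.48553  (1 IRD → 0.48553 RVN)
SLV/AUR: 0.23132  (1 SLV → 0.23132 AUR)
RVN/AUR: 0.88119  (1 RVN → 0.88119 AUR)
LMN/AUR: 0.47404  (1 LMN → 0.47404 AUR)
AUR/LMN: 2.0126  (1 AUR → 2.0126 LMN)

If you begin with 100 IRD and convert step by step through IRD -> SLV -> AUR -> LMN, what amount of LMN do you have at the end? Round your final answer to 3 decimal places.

84.075

100 IRD × 1.8059 = 180.59 SLV
180.59 SLV × 0.23132 = 41.7740788 AUR
41.7740788 AUR × 2.0126 = 84.07451099288 LMN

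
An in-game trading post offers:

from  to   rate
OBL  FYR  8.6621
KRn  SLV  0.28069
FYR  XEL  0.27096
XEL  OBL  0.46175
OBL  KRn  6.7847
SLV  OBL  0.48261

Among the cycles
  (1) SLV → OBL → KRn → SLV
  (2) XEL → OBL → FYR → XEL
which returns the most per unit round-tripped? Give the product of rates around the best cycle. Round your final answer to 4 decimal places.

(1) 0.48261 × 6.7847 × 0.28069 = 0.91908
(2) 0.46175 × 8.6621 × 0.27096 = 1.08377
Highest is cycle (2) at 1.0838 (>1, arbitrage).

1.0838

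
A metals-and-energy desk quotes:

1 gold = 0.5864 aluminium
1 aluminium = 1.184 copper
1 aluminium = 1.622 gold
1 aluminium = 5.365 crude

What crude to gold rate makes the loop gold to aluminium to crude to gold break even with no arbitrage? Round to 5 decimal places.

Known legs of the cycle: 0.5864 × 5.365 = 3.146036
For no arbitrage the full-cycle product must be 1, so the missing rate is 1 / 3.146036 ≈ 0.3178603.

0.31786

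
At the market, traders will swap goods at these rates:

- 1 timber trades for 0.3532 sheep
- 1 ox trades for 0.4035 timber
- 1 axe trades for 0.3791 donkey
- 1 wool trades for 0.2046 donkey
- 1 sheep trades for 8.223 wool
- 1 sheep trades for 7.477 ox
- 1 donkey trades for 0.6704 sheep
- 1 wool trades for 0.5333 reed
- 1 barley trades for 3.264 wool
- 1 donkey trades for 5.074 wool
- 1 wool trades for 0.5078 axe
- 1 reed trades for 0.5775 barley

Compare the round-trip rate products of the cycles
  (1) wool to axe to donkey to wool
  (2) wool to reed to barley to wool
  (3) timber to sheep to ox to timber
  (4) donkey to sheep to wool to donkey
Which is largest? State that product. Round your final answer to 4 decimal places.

1.1279

(1) 0.5078 × 0.3791 × 5.074 = 0.97678
(2) 0.5333 × 0.5775 × 3.264 = 1.00525
(3) 0.3532 × 7.477 × 0.4035 = 1.06559
(4) 0.6704 × 8.223 × 0.2046 = 1.12790
Highest is cycle (4) at 1.1279 (>1, arbitrage).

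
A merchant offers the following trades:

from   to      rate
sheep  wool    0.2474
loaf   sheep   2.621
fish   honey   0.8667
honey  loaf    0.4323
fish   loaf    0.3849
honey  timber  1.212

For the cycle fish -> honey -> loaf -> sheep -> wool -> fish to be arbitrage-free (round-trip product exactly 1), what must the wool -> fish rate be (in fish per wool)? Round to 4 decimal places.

4.1160

Known legs of the cycle: 0.8667 × 0.4323 × 2.621 × 0.2474 = 0.242952150918114
For no arbitrage the full-cycle product must be 1, so the missing rate is 1 / 0.242952150918114 ≈ 4.116037.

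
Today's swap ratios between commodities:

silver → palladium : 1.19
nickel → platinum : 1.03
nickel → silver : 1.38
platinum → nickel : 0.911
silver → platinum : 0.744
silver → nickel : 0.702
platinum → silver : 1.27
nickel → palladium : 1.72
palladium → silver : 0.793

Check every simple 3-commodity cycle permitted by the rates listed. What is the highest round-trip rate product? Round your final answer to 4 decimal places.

palladium→silver→nickel→palladium: 0.793 × 0.702 × 1.72 = 0.95750
platinum→nickel→silver→platinum: 0.911 × 1.38 × 0.744 = 0.93534
platinum→silver→nickel→platinum: 1.27 × 0.702 × 1.03 = 0.91829
Maximum is palladium→silver→nickel→palladium at 0.9575; no arbitrage — every cycle loses value.

0.9575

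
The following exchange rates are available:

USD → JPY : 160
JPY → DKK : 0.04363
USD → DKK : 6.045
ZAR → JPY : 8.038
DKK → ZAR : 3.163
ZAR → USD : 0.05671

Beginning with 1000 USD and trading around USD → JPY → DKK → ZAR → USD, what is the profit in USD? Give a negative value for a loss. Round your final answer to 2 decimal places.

1000 USD × 160 = 160000 JPY
160000 JPY × 0.04363 = 6980.8 DKK
6980.8 DKK × 3.163 = 22080.2704 ZAR
22080.2704 ZAR × 0.05671 = 1252.172134384 USD
Net change: 1252.172134384 − 1000 = 252.172134384 USD

252.17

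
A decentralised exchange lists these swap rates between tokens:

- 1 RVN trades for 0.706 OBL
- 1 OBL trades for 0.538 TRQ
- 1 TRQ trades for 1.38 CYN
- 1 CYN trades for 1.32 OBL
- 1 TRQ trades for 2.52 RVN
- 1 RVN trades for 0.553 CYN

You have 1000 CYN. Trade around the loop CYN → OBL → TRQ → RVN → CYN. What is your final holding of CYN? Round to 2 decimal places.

1000 CYN × 1.32 = 1320 OBL
1320 OBL × 0.538 = 710.16 TRQ
710.16 TRQ × 2.52 = 1789.6032 RVN
1789.6032 RVN × 0.553 = 989.6505696 CYN

989.65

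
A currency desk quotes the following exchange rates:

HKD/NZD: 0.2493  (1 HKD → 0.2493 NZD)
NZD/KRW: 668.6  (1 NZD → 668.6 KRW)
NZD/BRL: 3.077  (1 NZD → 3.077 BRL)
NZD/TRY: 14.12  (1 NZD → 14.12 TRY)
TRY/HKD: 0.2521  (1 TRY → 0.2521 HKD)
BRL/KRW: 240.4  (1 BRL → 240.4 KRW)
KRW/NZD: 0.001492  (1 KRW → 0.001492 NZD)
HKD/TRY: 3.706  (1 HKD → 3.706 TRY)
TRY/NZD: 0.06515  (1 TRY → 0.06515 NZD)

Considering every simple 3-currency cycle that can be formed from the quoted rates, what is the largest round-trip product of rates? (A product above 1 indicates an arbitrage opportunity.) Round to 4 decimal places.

1.1036

BRL→KRW→NZD→BRL: 240.4 × 0.001492 × 3.077 = 1.10365
HKD→NZD→TRY→HKD: 0.2493 × 14.12 × 0.2521 = 0.88742
Maximum is BRL→KRW→NZD→BRL at 1.1036; arbitrage exists.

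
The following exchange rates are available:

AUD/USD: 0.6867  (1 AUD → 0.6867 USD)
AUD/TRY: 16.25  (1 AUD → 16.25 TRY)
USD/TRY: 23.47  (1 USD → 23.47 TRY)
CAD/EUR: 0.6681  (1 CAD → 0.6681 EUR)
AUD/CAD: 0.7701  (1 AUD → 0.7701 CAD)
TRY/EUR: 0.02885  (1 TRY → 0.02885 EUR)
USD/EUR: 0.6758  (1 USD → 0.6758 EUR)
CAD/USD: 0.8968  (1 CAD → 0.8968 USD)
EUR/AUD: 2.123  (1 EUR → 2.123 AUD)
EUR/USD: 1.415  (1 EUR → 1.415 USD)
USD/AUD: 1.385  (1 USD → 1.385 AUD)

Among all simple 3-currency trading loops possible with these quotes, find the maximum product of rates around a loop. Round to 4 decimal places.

1.0923

EUR→AUD→CAD→EUR: 2.123 × 0.7701 × 0.6681 = 1.09229
EUR→AUD→TRY→EUR: 2.123 × 16.25 × 0.02885 = 0.99529
EUR→AUD→USD→EUR: 2.123 × 0.6867 × 0.6758 = 0.98522
EUR→USD→TRY→EUR: 1.415 × 23.47 × 0.02885 = 0.95811
USD→AUD→CAD→USD: 1.385 × 0.7701 × 0.8968 = 0.95652
Maximum is EUR→AUD→CAD→EUR at 1.0923; arbitrage exists.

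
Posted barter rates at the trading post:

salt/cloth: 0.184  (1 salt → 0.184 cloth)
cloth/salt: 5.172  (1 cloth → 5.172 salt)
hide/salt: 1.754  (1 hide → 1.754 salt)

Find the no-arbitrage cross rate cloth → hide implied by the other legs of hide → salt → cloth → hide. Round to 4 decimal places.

Known legs of the cycle: 1.754 × 0.184 = 0.322736
For no arbitrage the full-cycle product must be 1, so the missing rate is 1 / 0.322736 ≈ 3.098508.

3.0985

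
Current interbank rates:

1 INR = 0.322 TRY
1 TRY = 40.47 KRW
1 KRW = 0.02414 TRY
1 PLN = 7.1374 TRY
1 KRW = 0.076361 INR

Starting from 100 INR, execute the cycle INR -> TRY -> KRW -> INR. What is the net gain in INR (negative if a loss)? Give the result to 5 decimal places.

-0.49138

100 INR × 0.322 = 32.2 TRY
32.2 TRY × 40.47 = 1303.134 KRW
1303.134 KRW × 0.076361 = 99.508615374 INR
Net change: 99.508615374 − 100 = -0.491384626 INR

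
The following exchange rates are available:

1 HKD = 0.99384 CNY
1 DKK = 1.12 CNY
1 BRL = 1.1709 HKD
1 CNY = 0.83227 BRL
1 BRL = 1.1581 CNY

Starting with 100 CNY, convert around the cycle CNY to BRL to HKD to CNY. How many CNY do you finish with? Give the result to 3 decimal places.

96.850

100 CNY × 0.83227 = 83.227 BRL
83.227 BRL × 1.1709 = 97.4504943 HKD
97.4504943 HKD × 0.99384 = 96.850199255112 CNY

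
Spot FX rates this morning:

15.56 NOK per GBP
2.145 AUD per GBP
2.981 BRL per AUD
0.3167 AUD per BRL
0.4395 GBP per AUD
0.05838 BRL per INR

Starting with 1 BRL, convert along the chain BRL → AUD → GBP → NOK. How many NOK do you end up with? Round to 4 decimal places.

1 BRL × 0.3167 = 0.3167 AUD
0.3167 AUD × 0.4395 = 0.13918965 GBP
0.13918965 GBP × 15.56 = 2.165790954 NOK

2.1658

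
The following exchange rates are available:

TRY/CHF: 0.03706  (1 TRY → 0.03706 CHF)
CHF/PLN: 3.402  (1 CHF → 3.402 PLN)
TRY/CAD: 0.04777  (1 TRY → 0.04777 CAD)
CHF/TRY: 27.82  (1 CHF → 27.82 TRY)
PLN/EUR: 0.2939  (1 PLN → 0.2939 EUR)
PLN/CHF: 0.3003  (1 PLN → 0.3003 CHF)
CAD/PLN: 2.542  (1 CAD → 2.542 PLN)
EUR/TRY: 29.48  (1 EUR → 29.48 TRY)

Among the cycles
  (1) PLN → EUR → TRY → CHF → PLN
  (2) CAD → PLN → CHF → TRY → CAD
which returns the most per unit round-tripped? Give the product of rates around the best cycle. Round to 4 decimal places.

1.0924

(1) 0.2939 × 29.48 × 0.03706 × 3.402 = 1.09236
(2) 2.542 × 0.3003 × 27.82 × 0.04777 = 1.01448
Highest is cycle (1) at 1.0924 (>1, arbitrage).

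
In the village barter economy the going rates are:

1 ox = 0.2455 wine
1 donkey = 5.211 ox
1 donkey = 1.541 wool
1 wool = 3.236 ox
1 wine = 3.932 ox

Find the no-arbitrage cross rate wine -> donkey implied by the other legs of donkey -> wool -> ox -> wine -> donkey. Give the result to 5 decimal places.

0.81684

Known legs of the cycle: 1.541 × 3.236 × 0.2455 = 1.224228958
For no arbitrage the full-cycle product must be 1, so the missing rate is 1 / 1.224228958 ≈ 0.8168407.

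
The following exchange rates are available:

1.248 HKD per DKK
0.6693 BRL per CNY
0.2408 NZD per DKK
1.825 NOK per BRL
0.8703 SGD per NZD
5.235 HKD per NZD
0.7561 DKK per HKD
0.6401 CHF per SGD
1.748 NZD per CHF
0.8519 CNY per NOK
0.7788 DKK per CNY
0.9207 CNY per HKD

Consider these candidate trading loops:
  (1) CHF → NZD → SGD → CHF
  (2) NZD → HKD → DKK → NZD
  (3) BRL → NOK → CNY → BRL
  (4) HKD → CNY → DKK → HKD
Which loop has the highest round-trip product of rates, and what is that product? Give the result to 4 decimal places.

(1) 1.748 × 0.8703 × 0.6401 = 0.97377
(2) 5.235 × 0.7561 × 0.2408 = 0.95313
(3) 1.825 × 0.8519 × 0.6693 = 1.04057
(4) 0.9207 × 0.7788 × 1.248 = 0.89487
Highest is cycle (3) at 1.0406 (>1, arbitrage).

1.0406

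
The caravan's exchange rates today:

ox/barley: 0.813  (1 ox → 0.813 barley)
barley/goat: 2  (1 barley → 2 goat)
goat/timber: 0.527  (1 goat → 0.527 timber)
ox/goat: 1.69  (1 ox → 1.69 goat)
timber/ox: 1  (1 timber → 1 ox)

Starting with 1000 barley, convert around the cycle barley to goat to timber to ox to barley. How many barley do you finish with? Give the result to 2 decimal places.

856.90

1000 barley × 2 = 2000 goat
2000 goat × 0.527 = 1054 timber
1054 timber × 1 = 1054 ox
1054 ox × 0.813 = 856.902 barley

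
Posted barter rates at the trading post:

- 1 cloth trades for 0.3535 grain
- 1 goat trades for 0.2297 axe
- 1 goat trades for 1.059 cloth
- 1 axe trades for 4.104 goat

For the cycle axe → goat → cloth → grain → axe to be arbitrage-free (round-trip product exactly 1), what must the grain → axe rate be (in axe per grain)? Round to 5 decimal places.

Known legs of the cycle: 4.104 × 1.059 × 0.3535 = 1.536359076
For no arbitrage the full-cycle product must be 1, so the missing rate is 1 / 1.536359076 ≈ 0.6508895.

0.65089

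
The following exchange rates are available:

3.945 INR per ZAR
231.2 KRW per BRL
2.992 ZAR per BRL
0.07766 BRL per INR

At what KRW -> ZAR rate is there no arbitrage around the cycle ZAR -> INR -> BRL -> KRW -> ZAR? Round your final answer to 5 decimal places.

Known legs of the cycle: 3.945 × 0.07766 × 231.2 = 70.83244344
For no arbitrage the full-cycle product must be 1, so the missing rate is 1 / 70.83244344 ≈ 0.0141178.

0.01412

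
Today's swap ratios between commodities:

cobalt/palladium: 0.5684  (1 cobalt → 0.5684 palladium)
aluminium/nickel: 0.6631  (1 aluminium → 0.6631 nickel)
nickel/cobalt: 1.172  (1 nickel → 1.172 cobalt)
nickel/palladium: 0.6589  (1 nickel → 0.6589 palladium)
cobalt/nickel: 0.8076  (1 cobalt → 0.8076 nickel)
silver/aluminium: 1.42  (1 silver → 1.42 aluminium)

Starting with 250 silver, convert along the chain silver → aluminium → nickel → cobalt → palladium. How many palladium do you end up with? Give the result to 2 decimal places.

156.82

250 silver × 1.42 = 355 aluminium
355 aluminium × 0.6631 = 235.4005 nickel
235.4005 nickel × 1.172 = 275.889386 cobalt
275.889386 cobalt × 0.5684 = 156.8155270024 palladium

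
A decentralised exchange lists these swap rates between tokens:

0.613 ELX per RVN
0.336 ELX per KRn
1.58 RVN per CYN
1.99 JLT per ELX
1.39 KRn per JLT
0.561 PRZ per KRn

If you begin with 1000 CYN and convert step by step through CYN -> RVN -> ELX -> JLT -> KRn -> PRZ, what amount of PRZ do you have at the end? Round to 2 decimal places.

1000 CYN × 1.58 = 1580 RVN
1580 RVN × 0.613 = 968.54 ELX
968.54 ELX × 1.99 = 1927.3946 JLT
1927.3946 JLT × 1.39 = 2679.078494 KRn
2679.078494 KRn × 0.561 = 1502.963035134 PRZ

1502.96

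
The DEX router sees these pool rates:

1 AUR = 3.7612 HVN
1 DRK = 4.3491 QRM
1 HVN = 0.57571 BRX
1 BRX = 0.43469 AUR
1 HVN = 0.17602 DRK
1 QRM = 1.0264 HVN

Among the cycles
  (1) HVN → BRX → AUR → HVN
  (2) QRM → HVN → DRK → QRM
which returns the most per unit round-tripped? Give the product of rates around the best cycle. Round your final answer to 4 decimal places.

(1) 0.57571 × 0.43469 × 3.7612 = 0.94126
(2) 1.0264 × 0.17602 × 4.3491 = 0.78574
Highest is cycle (1) at 0.9413 (≤1, no arbitrage).

0.9413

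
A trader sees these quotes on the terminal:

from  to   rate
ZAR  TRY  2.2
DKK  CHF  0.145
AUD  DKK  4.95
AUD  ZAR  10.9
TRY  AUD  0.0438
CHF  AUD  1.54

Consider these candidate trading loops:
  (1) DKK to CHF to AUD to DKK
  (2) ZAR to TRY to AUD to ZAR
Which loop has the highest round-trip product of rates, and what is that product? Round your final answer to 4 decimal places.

(1) 0.145 × 1.54 × 4.95 = 1.10534
(2) 2.2 × 0.0438 × 10.9 = 1.05032
Highest is cycle (1) at 1.1053 (>1, arbitrage).

1.1053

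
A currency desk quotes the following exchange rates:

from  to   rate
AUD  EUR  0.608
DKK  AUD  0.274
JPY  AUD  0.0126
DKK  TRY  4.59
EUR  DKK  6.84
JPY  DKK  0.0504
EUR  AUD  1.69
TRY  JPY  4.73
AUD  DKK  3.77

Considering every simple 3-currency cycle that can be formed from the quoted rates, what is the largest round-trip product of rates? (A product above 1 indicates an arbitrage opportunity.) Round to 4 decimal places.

1.1395

EUR→DKK→AUD→EUR: 6.84 × 0.274 × 0.608 = 1.13949
TRY→JPY→DKK→TRY: 4.73 × 0.0504 × 4.59 = 1.09422
Maximum is EUR→DKK→AUD→EUR at 1.1395; arbitrage exists.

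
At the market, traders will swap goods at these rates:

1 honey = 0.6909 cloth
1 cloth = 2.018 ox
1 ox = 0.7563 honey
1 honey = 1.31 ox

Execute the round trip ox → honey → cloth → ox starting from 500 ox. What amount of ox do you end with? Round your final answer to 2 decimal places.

527.23

500 ox × 0.7563 = 378.15 honey
378.15 honey × 0.6909 = 261.263835 cloth
261.263835 cloth × 2.018 = 527.23041903 ox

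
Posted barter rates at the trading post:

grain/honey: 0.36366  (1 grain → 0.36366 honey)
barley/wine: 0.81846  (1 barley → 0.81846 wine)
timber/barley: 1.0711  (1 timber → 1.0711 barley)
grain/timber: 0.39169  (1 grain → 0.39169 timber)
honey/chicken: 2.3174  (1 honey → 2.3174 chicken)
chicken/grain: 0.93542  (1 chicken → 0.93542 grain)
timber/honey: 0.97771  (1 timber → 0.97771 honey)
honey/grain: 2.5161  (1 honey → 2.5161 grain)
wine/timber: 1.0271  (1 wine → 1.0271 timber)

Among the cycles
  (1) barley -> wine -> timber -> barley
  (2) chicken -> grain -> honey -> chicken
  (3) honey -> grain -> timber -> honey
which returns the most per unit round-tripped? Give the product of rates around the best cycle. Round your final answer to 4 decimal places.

(1) 0.81846 × 1.0271 × 1.0711 = 0.90041
(2) 0.93542 × 0.36366 × 2.3174 = 0.78832
(3) 2.5161 × 0.39169 × 0.97771 = 0.96356
Highest is cycle (3) at 0.9636 (≤1, no arbitrage).

0.9636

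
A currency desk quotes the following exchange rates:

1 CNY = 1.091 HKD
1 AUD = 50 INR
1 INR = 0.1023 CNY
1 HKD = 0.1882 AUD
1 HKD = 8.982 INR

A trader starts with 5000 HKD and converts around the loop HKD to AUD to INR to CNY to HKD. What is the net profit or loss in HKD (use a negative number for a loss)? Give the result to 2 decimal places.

5000 HKD × 0.1882 = 941 AUD
941 AUD × 50 = 47050 INR
47050 INR × 0.1023 = 4813.215 CNY
4813.215 CNY × 1.091 = 5251.217565 HKD
Net change: 5251.217565 − 5000 = 251.217565 HKD

251.22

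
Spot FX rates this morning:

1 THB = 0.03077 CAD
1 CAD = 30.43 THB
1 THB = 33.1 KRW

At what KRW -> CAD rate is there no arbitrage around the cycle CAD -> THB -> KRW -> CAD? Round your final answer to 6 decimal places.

Known legs of the cycle: 30.43 × 33.1 = 1007.233
For no arbitrage the full-cycle product must be 1, so the missing rate is 1 / 1007.233 ≈ 0.00099282.

0.000993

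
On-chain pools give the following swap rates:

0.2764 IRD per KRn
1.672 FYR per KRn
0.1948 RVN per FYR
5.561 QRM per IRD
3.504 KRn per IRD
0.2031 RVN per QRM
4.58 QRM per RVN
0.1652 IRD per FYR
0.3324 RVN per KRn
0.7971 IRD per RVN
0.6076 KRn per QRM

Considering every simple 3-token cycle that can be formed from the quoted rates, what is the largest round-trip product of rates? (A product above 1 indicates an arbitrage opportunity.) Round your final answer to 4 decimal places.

0.9679

FYR→IRD→KRn→FYR: 0.1652 × 3.504 × 1.672 = 0.96786
QRM→KRn→IRD→QRM: 0.6076 × 0.2764 × 5.561 = 0.93392
RVN→IRD→KRn→RVN: 0.7971 × 3.504 × 0.3324 = 0.92841
RVN→QRM→KRn→RVN: 4.58 × 0.6076 × 0.3324 = 0.92501
RVN→IRD→QRM→RVN: 0.7971 × 5.561 × 0.2031 = 0.90028
Maximum is FYR→IRD→KRn→FYR at 0.9679; no arbitrage — every cycle loses value.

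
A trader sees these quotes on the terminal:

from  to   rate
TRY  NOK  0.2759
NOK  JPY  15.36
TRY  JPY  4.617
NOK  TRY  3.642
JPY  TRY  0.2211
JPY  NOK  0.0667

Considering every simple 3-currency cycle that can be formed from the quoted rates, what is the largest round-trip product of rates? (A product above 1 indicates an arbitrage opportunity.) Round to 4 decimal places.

NOK→TRY→JPY→NOK: 3.642 × 4.617 × 0.0667 = 1.12157
NOK→JPY→TRY→NOK: 15.36 × 0.2211 × 0.2759 = 0.93698
Maximum is NOK→TRY→JPY→NOK at 1.1216; arbitrage exists.

1.1216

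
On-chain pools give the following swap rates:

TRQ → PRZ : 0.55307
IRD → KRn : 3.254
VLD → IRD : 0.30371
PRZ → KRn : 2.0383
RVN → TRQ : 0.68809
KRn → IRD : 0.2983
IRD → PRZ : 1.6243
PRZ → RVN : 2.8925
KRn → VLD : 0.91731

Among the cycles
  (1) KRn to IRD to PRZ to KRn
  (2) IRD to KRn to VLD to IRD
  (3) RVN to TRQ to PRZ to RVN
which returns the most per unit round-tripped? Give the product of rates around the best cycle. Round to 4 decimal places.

(1) 0.2983 × 1.6243 × 2.0383 = 0.98761
(2) 3.254 × 0.91731 × 0.30371 = 0.90655
(3) 0.68809 × 0.55307 × 2.8925 = 1.10078
Highest is cycle (3) at 1.1008 (>1, arbitrage).

1.1008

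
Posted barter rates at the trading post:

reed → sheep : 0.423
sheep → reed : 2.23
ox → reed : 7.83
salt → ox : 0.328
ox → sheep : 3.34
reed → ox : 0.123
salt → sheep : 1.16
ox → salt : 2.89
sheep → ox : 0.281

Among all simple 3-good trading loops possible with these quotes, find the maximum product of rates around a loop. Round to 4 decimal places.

0.9420

salt→sheep→ox→salt: 1.16 × 0.281 × 2.89 = 0.94202
ox→reed→sheep→ox: 7.83 × 0.423 × 0.281 = 0.93070
ox→sheep→reed→ox: 3.34 × 2.23 × 0.123 = 0.91613
Maximum is salt→sheep→ox→salt at 0.9420; no arbitrage — every cycle loses value.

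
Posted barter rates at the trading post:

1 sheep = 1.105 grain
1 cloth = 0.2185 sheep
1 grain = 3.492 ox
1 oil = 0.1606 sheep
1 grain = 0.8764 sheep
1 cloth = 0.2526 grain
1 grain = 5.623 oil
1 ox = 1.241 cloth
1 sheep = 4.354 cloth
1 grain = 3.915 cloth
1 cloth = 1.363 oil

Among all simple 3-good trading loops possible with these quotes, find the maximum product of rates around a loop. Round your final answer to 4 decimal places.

cloth→grain→ox→cloth: 0.2526 × 3.492 × 1.241 = 1.09466
oil→sheep→grain→oil: 0.1606 × 1.105 × 5.623 = 0.99787
cloth→grain→sheep→cloth: 0.2526 × 0.8764 × 4.354 = 0.96388
oil→sheep→cloth→oil: 0.1606 × 4.354 × 1.363 = 0.95308
cloth→sheep→grain→cloth: 0.2185 × 1.105 × 3.915 = 0.94525
Maximum is cloth→grain→ox→cloth at 1.0947; arbitrage exists.

1.0947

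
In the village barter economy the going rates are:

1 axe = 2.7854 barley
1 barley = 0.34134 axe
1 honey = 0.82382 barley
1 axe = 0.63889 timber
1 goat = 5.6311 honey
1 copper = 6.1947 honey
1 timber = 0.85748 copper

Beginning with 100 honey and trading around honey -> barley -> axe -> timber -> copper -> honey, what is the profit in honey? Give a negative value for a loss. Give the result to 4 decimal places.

100 honey × 0.82382 = 82.382 barley
82.382 barley × 0.34134 = 28.12027188 axe
28.12027188 axe × 0.63889 = 17.9657605014132 timber
17.9657605014132 timber × 0.85748 = 15.405280314751790736 copper
15.405280314751790736 copper × 6.1947 = 95.4310899657929180722992 honey
Net change: 95.4310899657929180722992 − 100 = -4.5689100342070819277008 honey

-4.5689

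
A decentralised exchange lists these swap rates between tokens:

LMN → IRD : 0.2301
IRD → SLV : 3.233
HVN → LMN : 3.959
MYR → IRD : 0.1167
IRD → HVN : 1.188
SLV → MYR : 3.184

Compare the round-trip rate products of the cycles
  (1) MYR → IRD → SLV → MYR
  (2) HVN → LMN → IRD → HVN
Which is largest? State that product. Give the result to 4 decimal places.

(1) 0.1167 × 3.233 × 3.184 = 1.20129
(2) 3.959 × 0.2301 × 1.188 = 1.08223
Highest is cycle (1) at 1.2013 (>1, arbitrage).

1.2013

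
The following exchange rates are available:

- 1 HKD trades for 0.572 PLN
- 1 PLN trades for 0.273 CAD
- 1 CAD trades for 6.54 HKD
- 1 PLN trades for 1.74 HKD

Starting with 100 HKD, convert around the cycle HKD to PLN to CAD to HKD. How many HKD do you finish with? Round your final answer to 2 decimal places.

100 HKD × 0.572 = 57.2 PLN
57.2 PLN × 0.273 = 15.6156 CAD
15.6156 CAD × 6.54 = 102.126024 HKD

102.13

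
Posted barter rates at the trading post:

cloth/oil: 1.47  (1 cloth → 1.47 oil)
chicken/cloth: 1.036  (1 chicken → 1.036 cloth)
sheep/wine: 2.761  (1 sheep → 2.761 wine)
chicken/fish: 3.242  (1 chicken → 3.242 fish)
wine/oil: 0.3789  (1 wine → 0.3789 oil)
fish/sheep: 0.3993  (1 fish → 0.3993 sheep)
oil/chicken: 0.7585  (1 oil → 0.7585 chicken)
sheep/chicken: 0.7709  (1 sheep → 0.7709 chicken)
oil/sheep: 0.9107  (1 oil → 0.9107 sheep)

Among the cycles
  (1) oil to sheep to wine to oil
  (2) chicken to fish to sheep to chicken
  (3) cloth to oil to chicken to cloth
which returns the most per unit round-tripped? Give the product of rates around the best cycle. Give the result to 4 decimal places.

(1) 0.9107 × 2.761 × 0.3789 = 0.95272
(2) 3.242 × 0.3993 × 0.7709 = 0.99795
(3) 1.47 × 0.7585 × 1.036 = 1.15513
Highest is cycle (3) at 1.1551 (>1, arbitrage).

1.1551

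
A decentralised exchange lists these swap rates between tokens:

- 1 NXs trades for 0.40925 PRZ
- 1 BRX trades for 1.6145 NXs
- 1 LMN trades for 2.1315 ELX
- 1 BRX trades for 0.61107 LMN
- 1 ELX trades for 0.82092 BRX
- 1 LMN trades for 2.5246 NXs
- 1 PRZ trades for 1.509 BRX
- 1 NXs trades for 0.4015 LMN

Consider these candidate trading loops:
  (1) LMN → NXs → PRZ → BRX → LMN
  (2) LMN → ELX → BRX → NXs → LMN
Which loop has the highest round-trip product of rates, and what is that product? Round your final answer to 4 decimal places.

(1) 2.5246 × 0.40925 × 1.509 × 0.61107 = 0.95271
(2) 2.1315 × 0.82092 × 1.6145 × 0.4015 = 1.13425
Highest is cycle (2) at 1.1343 (>1, arbitrage).

1.1343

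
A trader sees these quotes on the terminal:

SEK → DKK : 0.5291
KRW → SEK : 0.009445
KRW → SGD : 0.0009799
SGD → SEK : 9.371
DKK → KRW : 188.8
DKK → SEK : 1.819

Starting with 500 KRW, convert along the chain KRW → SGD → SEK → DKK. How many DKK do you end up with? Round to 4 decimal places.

500 KRW × 0.0009799 = 0.48995 SGD
0.48995 SGD × 9.371 = 4.59132145 SEK
4.59132145 SEK × 0.5291 = 2.429268179195 DKK

2.4293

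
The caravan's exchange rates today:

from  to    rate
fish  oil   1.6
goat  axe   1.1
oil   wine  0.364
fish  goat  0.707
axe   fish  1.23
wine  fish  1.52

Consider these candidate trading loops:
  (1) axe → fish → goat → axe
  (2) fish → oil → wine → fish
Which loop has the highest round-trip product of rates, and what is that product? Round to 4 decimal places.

0.9566

(1) 1.23 × 0.707 × 1.1 = 0.95657
(2) 1.6 × 0.364 × 1.52 = 0.88525
Highest is cycle (1) at 0.9566 (≤1, no arbitrage).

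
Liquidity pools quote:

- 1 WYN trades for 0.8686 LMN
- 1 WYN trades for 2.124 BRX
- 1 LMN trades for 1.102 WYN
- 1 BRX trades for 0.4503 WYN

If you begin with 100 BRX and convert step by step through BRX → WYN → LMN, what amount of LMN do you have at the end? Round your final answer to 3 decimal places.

39.113

100 BRX × 0.4503 = 45.03 WYN
45.03 WYN × 0.8686 = 39.113058 LMN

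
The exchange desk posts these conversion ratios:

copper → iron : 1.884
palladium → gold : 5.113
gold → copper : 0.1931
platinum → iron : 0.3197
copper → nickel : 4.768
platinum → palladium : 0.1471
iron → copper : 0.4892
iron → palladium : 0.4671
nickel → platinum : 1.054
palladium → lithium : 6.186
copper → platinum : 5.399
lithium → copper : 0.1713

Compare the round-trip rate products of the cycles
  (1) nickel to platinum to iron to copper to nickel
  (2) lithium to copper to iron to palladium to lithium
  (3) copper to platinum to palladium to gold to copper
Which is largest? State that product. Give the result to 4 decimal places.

(1) 1.054 × 0.3197 × 0.4892 × 4.768 = 0.78597
(2) 0.1713 × 1.884 × 0.4671 × 6.186 = 0.93252
(3) 5.399 × 0.1471 × 5.113 × 0.1931 = 0.78412
Highest is cycle (2) at 0.9325 (≤1, no arbitrage).

0.9325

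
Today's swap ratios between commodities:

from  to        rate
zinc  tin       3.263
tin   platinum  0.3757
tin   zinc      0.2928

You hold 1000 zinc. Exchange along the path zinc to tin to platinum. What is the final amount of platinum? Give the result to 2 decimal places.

1225.91

1000 zinc × 3.263 = 3263 tin
3263 tin × 0.3757 = 1225.9091 platinum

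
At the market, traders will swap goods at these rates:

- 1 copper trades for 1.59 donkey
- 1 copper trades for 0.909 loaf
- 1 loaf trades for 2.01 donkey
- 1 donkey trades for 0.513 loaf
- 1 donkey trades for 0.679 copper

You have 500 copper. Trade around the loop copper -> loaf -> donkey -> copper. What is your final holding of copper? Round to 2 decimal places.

620.30

500 copper × 0.909 = 454.5 loaf
454.5 loaf × 2.01 = 913.545 donkey
913.545 donkey × 0.679 = 620.297055 copper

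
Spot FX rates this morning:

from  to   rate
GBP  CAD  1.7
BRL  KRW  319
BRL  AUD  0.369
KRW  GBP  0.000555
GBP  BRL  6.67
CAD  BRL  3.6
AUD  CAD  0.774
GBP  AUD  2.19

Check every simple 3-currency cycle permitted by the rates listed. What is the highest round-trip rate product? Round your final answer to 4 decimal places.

1.1809

GBP→BRL→KRW→GBP: 6.67 × 319 × 0.000555 = 1.18089
BRL→AUD→CAD→BRL: 0.369 × 0.774 × 3.6 = 1.02818
Maximum is GBP→BRL→KRW→GBP at 1.1809; arbitrage exists.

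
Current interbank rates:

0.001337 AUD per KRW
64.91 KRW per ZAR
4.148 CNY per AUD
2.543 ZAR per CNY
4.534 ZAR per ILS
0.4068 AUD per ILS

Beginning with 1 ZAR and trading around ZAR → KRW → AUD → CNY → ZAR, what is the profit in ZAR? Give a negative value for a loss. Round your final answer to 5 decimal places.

1 ZAR × 64.91 = 64.91 KRW
64.91 KRW × 0.001337 = 0.08678467 AUD
0.08678467 AUD × 4.148 = 0.35998281116 CNY
0.35998281116 CNY × 2.543 = 0.91543628877988 ZAR
Net change: 0.91543628877988 − 1 = -0.08456371122012 ZAR

-0.08456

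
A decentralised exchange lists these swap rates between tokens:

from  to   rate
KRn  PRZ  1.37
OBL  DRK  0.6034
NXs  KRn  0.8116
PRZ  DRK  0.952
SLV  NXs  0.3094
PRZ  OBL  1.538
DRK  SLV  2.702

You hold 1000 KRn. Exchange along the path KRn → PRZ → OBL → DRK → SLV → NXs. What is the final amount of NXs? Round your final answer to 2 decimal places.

1000 KRn × 1.37 = 1370 PRZ
1370 PRZ × 1.538 = 2107.06 OBL
2107.06 OBL × 0.6034 = 1271.400004 DRK
1271.400004 DRK × 2.702 = 3435.322810808 SLV
3435.322810808 SLV × 0.3094 = 1062.8888776639952 NXs

1062.89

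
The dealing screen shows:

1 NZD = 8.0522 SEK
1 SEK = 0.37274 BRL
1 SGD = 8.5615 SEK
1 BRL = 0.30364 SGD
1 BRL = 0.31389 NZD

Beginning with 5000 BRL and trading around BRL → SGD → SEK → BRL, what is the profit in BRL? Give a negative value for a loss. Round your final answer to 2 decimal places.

5000 BRL × 0.30364 = 1518.2 SGD
1518.2 SGD × 8.5615 = 12998.0693 SEK
12998.0693 SEK × 0.37274 = 4844.900350882 BRL
Net change: 4844.900350882 − 5000 = -155.099649118 BRL

-155.10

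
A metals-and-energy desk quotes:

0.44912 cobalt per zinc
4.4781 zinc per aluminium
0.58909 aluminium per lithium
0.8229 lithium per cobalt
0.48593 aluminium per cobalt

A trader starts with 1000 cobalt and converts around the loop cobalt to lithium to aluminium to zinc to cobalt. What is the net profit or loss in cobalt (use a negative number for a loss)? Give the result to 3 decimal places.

1000 cobalt × 0.8229 = 822.9 lithium
822.9 lithium × 0.58909 = 484.762161 aluminium
484.762161 aluminium × 4.4781 = 2170.8134331741 zinc
2170.8134331741 zinc × 0.44912 = 974.955729107151792 cobalt
Net change: 974.955729107151792 − 1000 = -25.044270892848208 cobalt

-25.044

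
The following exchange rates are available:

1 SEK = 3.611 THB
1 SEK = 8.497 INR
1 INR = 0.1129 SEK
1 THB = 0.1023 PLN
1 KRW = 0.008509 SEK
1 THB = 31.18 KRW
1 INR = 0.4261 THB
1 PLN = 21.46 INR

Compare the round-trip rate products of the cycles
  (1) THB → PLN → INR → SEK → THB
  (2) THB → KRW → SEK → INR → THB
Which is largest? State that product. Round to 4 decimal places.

0.9606

(1) 0.1023 × 21.46 × 0.1129 × 3.611 = 0.89501
(2) 31.18 × 0.008509 × 8.497 × 0.4261 = 0.96058
Highest is cycle (2) at 0.9606 (≤1, no arbitrage).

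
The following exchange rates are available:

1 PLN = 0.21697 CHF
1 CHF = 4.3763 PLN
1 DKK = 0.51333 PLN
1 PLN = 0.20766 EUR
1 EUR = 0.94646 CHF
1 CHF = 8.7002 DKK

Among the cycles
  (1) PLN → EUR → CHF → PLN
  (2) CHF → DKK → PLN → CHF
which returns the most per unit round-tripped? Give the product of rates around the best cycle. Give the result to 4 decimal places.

(1) 0.20766 × 0.94646 × 4.3763 = 0.86013
(2) 8.7002 × 0.51333 × 0.21697 = 0.96900
Highest is cycle (2) at 0.9690 (≤1, no arbitrage).

0.9690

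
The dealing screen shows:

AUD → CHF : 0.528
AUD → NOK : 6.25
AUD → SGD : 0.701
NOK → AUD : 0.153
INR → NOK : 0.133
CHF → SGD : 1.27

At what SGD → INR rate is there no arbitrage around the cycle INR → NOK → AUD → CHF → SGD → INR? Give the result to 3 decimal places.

Known legs of the cycle: 0.133 × 0.153 × 0.528 × 1.27 = 0.01364522544
For no arbitrage the full-cycle product must be 1, so the missing rate is 1 / 0.01364522544 ≈ 73.28571.

73.286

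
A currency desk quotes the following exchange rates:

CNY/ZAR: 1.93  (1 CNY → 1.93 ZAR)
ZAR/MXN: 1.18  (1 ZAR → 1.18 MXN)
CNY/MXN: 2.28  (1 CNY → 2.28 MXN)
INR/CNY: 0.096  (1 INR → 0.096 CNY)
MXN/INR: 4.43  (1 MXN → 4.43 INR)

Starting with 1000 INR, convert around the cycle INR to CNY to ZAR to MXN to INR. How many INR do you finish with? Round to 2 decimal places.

968.53

1000 INR × 0.096 = 96 CNY
96 CNY × 1.93 = 185.28 ZAR
185.28 ZAR × 1.18 = 218.6304 MXN
218.6304 MXN × 4.43 = 968.532672 INR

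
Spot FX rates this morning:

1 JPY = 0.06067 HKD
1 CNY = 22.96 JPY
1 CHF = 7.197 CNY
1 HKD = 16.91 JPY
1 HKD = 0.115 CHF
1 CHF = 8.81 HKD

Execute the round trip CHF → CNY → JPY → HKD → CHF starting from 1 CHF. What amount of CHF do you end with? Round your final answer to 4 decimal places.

1.1529

1 CHF × 7.197 = 7.197 CNY
7.197 CNY × 22.96 = 165.24312 JPY
165.24312 JPY × 0.06067 = 10.0253000904 HKD
10.0253000904 HKD × 0.115 = 1.152909510396 CHF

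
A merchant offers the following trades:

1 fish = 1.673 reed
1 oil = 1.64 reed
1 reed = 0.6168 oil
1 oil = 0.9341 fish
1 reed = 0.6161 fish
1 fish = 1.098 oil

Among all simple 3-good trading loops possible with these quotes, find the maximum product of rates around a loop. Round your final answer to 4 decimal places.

1.1094

reed→fish→oil→reed: 0.6161 × 1.098 × 1.64 = 1.10942
reed→oil→fish→reed: 0.6168 × 0.9341 × 1.673 = 0.96390
Maximum is reed→fish→oil→reed at 1.1094; arbitrage exists.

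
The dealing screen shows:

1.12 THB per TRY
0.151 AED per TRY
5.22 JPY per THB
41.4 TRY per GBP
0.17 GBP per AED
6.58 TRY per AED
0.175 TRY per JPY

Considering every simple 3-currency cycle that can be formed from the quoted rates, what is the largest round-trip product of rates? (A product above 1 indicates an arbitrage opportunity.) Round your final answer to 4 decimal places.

1.0627

TRY→AED→GBP→TRY: 0.151 × 0.17 × 41.4 = 1.06274
TRY→THB→JPY→TRY: 1.12 × 5.22 × 0.175 = 1.02312
Maximum is TRY→AED→GBP→TRY at 1.0627; arbitrage exists.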